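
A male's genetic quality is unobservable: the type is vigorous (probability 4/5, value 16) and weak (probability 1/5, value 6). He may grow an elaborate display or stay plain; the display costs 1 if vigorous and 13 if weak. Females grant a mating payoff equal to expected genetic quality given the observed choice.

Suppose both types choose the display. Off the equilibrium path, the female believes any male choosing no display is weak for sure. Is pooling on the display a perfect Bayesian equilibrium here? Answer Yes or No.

On path, the female holds the prior and pays 4/5·16 + 1/5·6 = 14. Off path (no display), believing weak, it pays 6.
vigorous: the display nets 14 − 1 = 13; no display nets 6. vigorous stays.
weak: the display nets 14 − 13 = 1; no display nets 6. weak would deviate.
A type deviates, so pooling fails.

No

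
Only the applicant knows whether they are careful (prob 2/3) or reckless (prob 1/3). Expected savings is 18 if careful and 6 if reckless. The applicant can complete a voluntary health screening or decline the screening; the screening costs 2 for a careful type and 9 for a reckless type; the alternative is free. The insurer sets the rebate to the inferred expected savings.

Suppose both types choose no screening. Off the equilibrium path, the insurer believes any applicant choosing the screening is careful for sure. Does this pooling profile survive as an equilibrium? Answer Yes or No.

No

On path, the insurer holds the prior and pays 2/3·18 + 1/3·6 = 14. Off path (the screening), believing careful, it pays 18.
careful: no screening nets 14; the screening nets 18 − 2 = 16. careful would deviate.
reckless: no screening nets 14; the screening nets 18 − 9 = 9. reckless stays.
A type deviates, so pooling fails.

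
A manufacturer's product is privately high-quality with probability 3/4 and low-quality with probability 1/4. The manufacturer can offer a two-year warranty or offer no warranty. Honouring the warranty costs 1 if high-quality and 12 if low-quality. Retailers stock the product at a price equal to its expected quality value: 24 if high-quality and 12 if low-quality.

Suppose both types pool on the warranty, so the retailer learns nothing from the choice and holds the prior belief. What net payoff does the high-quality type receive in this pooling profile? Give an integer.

Pooled price = 3/4·24 + 1/4·12 = 21.
high-quality pays cost 1 for the warranty, so net payoff = 21 − 1 = 20.

20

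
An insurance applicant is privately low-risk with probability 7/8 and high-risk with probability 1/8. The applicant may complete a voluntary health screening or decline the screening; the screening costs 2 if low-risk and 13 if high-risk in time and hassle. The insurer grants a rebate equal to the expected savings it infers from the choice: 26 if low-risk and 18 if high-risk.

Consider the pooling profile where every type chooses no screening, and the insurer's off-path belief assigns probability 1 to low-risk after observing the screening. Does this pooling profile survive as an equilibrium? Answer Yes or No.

On path, the insurer holds the prior and pays 7/8·26 + 1/8·18 = 25. Off path (the screening), believing low-risk, it pays 26.
low-risk: no screening nets 25; the screening nets 26 − 2 = 24. low-risk stays.
high-risk: no screening nets 25; the screening nets 26 − 13 = 13. high-risk stays.
No type deviates, so pooling is sustained.

Yes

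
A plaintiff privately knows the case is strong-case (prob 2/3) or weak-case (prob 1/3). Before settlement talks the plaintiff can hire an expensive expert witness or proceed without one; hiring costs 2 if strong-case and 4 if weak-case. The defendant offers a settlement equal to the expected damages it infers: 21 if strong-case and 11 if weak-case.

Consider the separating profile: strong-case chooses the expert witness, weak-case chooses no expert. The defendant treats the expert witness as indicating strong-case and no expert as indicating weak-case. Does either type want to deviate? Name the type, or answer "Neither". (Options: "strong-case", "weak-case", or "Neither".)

weak-case

The expert witness pays 21; no expert pays 11.
strong-case: assigned the expert witness, nets 21 − 2 = 19; deviating to no expert nets 11.
weak-case: assigned no expert, nets 11; deviating to the expert witness nets 21 − 4 = 17.
The weak-case type gains 6 by deviating.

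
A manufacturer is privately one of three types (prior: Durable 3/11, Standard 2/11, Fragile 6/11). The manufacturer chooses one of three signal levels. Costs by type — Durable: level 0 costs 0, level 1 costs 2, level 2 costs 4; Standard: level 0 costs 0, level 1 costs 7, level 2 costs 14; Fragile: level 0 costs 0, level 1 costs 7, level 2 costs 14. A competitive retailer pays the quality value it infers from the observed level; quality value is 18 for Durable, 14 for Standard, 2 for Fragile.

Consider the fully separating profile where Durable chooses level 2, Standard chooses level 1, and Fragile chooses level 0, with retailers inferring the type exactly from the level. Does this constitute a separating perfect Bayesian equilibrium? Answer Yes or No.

Separating prices: level 2 → 18, level 1 → 14, level 0 → 2.
Durable (assigned level 2): level 0: 2 − 0 = 2; level 1: 14 − 2 = 12; level 2: 18 − 4 = 14. Durable stays.
Standard (assigned level 1): level 0: 2 − 0 = 2; level 1: 14 − 7 = 7; level 2: 18 − 14 = 4. Standard stays.
Fragile (assigned level 0): level 0: 2 − 0 = 2; level 1: 14 − 7 = 7; level 2: 18 − 14 = 4. Fragile prefers level 1.
At least one type deviates; the separating profile fails.

No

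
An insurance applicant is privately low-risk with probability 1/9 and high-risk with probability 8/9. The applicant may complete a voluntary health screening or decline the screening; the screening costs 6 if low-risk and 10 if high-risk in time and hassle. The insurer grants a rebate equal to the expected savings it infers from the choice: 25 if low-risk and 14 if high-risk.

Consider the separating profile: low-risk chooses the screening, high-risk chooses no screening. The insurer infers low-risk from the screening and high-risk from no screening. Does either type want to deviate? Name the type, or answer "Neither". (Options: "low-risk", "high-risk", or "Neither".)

high-risk

The screening pays 25; no screening pays 14.
low-risk: assigned the screening, nets 25 − 6 = 19; deviating to no screening nets 14.
high-risk: assigned no screening, nets 14; deviating to the screening nets 25 − 10 = 15.
The high-risk type gains 1 by deviating.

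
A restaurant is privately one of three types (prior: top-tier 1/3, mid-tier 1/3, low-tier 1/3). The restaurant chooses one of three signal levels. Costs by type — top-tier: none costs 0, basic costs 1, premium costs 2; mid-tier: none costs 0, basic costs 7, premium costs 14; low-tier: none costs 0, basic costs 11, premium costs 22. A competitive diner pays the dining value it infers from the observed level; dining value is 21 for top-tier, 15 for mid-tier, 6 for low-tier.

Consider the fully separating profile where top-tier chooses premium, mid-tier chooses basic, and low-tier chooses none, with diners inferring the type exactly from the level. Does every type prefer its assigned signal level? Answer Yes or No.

Separating price premiums: premium → 21, basic → 15, none → 6.
top-tier (assigned premium): none: 6 − 0 = 6; basic: 15 − 1 = 14; premium: 21 − 2 = 19. top-tier stays.
mid-tier (assigned basic): none: 6 − 0 = 6; basic: 15 − 7 = 8; premium: 21 − 14 = 7. mid-tier stays.
low-tier (assigned none): none: 6 − 0 = 6; basic: 15 − 11 = 4; premium: 21 − 22 = -1. low-tier stays.
Every type prefers its assigned level; separation holds.

Yes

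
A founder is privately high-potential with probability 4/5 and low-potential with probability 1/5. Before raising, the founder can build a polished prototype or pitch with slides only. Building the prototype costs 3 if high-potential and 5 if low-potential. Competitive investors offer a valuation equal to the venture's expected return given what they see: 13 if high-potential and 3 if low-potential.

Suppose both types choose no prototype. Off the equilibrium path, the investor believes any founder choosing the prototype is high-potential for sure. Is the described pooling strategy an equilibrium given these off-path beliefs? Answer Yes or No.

On path, the investor holds the prior and pays 4/5·13 + 1/5·3 = 11. Off path (the prototype), believing high-potential, it pays 13.
high-potential: no prototype nets 11; the prototype nets 13 − 3 = 10. high-potential stays.
low-potential: no prototype nets 11; the prototype nets 13 − 5 = 8. low-potential stays.
No type deviates, so pooling is sustained.

Yes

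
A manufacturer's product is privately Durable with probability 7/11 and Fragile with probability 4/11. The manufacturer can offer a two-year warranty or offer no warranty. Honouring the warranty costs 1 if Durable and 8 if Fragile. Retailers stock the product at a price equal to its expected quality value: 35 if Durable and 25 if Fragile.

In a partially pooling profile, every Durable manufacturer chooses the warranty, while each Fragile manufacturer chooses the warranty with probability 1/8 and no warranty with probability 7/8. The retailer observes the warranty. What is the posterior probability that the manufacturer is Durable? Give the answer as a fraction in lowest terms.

P(the warranty) = (7/11)·1 + (4/11)·(1/8) = 15/22.
By Bayes' rule, P(Durable | the warranty) = (7/11) / (15/22) = 14/15.

14/15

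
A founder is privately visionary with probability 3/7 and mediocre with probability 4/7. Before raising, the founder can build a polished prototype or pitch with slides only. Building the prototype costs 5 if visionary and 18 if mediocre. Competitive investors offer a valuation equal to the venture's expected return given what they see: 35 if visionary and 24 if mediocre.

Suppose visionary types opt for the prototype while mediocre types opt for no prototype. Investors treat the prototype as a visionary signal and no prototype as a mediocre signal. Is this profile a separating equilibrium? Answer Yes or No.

Yes

Under these beliefs, the prototype earns valuation 35 and no prototype earns valuation 24.
visionary: the prototype nets 35 − 5 = 30; no prototype nets 24. visionary prefers the prototype.
mediocre: the prototype nets 35 − 18 = 17; no prototype nets 24. mediocre prefers no prototype.
Neither type deviates, so the separating profile is an equilibrium.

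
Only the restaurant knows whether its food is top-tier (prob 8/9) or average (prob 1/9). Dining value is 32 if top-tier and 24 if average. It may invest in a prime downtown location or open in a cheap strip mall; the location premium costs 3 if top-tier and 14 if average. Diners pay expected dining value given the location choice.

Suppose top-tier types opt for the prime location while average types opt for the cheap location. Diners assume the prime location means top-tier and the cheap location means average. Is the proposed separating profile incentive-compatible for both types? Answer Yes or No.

Yes

Under these beliefs, the prime location earns price premium 32 and the cheap location earns price premium 24.
top-tier: the prime location nets 32 − 3 = 29; the cheap location nets 24. top-tier prefers the prime location.
average: the prime location nets 32 − 14 = 18; the cheap location nets 24. average prefers the cheap location.
Neither type deviates, so the separating profile is an equilibrium.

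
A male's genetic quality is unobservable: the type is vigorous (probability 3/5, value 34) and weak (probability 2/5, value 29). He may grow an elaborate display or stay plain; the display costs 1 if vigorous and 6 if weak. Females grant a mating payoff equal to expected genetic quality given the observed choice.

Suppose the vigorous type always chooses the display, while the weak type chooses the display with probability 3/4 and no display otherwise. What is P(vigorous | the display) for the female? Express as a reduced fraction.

P(the display) = (3/5)·1 + (2/5)·(3/4) = 9/10.
By Bayes' rule, P(vigorous | the display) = (3/5) / (9/10) = 2/3.

2/3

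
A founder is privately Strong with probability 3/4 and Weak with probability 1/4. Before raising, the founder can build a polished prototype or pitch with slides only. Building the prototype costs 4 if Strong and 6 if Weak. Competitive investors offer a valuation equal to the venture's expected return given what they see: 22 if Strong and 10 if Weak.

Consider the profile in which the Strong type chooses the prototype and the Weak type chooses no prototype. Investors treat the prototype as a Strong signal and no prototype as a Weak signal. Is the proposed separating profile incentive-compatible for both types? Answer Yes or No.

Under these beliefs, the prototype earns valuation 22 and no prototype earns valuation 10.
Strong: the prototype nets 22 − 4 = 18; no prototype nets 10. Strong prefers the prototype.
Weak: the prototype nets 22 − 6 = 16; no prototype nets 10. Weak would deviate to the prototype.
Weak has a profitable deviation, so the profile is not an equilibrium.

No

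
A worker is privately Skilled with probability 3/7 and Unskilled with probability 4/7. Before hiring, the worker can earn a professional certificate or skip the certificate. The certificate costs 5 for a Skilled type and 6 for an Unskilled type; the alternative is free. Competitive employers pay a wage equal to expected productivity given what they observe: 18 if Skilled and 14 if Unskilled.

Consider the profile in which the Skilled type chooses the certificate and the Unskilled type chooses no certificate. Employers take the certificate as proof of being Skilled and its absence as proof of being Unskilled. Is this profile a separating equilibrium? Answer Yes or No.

No

Under these beliefs, the certificate earns wage 18 and no certificate earns wage 14.
Skilled: the certificate nets 18 − 5 = 13; no certificate nets 14. Skilled would deviate to no certificate.
Unskilled: the certificate nets 18 − 6 = 12; no certificate nets 14. Unskilled prefers no certificate.
Skilled has a profitable deviation, so the profile is not an equilibrium.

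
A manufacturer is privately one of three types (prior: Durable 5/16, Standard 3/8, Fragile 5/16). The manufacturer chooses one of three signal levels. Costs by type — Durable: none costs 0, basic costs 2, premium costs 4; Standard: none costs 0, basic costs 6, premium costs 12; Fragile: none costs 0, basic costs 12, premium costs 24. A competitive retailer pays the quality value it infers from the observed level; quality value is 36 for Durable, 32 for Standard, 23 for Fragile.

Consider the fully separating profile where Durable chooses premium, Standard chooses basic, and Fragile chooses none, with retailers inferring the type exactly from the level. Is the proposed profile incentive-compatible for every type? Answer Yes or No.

Separating prices: premium → 36, basic → 32, none → 23.
Durable (assigned premium): none: 23 − 0 = 23; basic: 32 − 2 = 30; premium: 36 − 4 = 32. Durable stays.
Standard (assigned basic): none: 23 − 0 = 23; basic: 32 − 6 = 26; premium: 36 − 12 = 24. Standard stays.
Fragile (assigned none): none: 23 − 0 = 23; basic: 32 − 12 = 20; premium: 36 − 24 = 12. Fragile stays.
Every type prefers its assigned level; separation holds.

Yes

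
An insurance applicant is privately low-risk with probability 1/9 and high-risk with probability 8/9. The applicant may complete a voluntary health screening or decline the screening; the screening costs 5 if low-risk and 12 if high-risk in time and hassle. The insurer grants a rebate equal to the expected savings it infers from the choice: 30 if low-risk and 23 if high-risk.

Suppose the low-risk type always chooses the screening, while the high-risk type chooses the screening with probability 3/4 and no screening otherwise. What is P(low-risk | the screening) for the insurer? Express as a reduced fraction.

1/7

P(the screening) = (1/9)·1 + (8/9)·(3/4) = 7/9.
By Bayes' rule, P(low-risk | the screening) = (1/9) / (7/9) = 1/7.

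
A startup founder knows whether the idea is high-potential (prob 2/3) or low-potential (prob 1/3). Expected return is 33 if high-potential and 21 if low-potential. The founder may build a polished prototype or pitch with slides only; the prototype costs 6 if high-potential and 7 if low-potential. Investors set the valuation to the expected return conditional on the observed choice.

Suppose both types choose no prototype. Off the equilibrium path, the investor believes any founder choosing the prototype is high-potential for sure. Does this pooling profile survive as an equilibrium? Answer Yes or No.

On path, the investor holds the prior and pays 2/3·33 + 1/3·21 = 29. Off path (the prototype), believing high-potential, it pays 33.
high-potential: no prototype nets 29; the prototype nets 33 − 6 = 27. high-potential stays.
low-potential: no prototype nets 29; the prototype nets 33 − 7 = 26. low-potential stays.
No type deviates, so pooling is sustained.

Yes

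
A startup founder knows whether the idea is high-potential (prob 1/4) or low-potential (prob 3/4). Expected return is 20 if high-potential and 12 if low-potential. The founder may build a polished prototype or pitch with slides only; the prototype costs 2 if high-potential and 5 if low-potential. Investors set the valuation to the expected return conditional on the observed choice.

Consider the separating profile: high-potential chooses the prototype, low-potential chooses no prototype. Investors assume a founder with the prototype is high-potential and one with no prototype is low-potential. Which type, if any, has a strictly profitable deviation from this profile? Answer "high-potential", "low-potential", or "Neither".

The prototype pays 20; no prototype pays 12.
high-potential: assigned the prototype, nets 20 − 2 = 18; deviating to no prototype nets 12.
low-potential: assigned no prototype, nets 12; deviating to the prototype nets 20 − 5 = 15.
The low-potential type gains 3 by deviating.

low-potential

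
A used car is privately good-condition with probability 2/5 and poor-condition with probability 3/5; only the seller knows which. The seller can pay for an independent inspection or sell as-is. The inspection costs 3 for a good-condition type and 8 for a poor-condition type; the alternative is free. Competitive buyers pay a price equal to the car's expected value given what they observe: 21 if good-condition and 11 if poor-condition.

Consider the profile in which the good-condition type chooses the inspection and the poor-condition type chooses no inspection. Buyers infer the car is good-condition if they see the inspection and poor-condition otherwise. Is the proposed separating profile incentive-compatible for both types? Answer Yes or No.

Under these beliefs, the inspection earns price 21 and no inspection earns price 11.
good-condition: the inspection nets 21 − 3 = 18; no inspection nets 11. good-condition prefers the inspection.
poor-condition: the inspection nets 21 − 8 = 13; no inspection nets 11. poor-condition would deviate to the inspection.
poor-condition has a profitable deviation, so the profile is not an equilibrium.

No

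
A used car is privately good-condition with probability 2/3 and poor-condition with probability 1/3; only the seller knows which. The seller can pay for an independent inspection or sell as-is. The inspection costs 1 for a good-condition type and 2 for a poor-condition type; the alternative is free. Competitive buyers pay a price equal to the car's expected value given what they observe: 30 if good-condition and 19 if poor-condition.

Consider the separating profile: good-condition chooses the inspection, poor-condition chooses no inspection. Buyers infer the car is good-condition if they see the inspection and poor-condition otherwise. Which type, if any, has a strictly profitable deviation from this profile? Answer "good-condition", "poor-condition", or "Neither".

poor-condition

The inspection pays 30; no inspection pays 19.
good-condition: assigned the inspection, nets 30 − 1 = 29; deviating to no inspection nets 19.
poor-condition: assigned no inspection, nets 19; deviating to the inspection nets 30 − 2 = 28.
The poor-condition type gains 9 by deviating.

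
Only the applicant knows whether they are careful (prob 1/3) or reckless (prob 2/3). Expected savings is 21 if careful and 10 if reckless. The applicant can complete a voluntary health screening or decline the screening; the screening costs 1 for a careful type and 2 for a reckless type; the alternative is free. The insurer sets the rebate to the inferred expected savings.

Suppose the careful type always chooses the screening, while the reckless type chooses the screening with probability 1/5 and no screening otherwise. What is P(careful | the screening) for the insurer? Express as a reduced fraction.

5/7

P(the screening) = (1/3)·1 + (2/3)·(1/5) = 7/15.
By Bayes' rule, P(careful | the screening) = (1/3) / (7/15) = 5/7.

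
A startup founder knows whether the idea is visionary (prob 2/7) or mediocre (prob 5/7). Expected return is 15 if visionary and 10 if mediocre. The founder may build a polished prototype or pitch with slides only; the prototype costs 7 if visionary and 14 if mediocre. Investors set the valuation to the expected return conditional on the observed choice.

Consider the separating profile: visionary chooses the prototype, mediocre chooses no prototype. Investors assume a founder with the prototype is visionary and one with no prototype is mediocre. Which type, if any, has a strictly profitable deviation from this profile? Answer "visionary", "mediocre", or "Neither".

The prototype pays 15; no prototype pays 10.
visionary: assigned the prototype, nets 15 − 7 = 8; deviating to no prototype nets 10.
mediocre: assigned no prototype, nets 10; deviating to the prototype nets 15 − 14 = 1.
The visionary type gains 2 by deviating.

visionary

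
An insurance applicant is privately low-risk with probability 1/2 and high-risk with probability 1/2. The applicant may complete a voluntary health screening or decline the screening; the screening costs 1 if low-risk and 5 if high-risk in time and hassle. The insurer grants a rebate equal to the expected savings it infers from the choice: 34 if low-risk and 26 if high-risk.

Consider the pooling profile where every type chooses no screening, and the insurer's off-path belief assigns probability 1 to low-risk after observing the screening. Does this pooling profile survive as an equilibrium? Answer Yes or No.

On path, the insurer holds the prior and pays 1/2·34 + 1/2·26 = 30. Off path (the screening), believing low-risk, it pays 34.
low-risk: no screening nets 30; the screening nets 34 − 1 = 33. low-risk would deviate.
high-risk: no screening nets 30; the screening nets 34 − 5 = 29. high-risk stays.
A type deviates, so pooling fails.

No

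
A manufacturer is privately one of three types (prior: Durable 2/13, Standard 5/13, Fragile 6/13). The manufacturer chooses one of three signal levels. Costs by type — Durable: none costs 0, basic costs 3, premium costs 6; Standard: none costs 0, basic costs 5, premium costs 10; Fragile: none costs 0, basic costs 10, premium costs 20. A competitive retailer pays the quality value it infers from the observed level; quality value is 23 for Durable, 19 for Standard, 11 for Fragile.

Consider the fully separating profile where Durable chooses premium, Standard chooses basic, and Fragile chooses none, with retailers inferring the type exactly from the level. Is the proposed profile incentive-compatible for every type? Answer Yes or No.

Separating prices: premium → 23, basic → 19, none → 11.
Durable (assigned premium): none: 11 − 0 = 11; basic: 19 − 3 = 16; premium: 23 − 6 = 17. Durable stays.
Standard (assigned basic): none: 11 − 0 = 11; basic: 19 − 5 = 14; premium: 23 − 10 = 13. Standard stays.
Fragile (assigned none): none: 11 − 0 = 11; basic: 19 − 10 = 9; premium: 23 − 20 = 3. Fragile stays.
Every type prefers its assigned level; separation holds.

Yes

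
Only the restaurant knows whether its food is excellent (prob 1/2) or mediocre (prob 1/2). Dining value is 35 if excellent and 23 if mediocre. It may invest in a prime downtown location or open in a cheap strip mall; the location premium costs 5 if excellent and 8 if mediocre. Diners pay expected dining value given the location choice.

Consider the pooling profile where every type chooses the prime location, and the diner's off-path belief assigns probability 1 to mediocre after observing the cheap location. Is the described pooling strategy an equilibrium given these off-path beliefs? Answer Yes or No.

On path, the diner holds the prior and pays 1/2·35 + 1/2·23 = 29. Off path (the cheap location), believing mediocre, it pays 23.
excellent: the prime location nets 29 − 5 = 24; the cheap location nets 23. excellent stays.
mediocre: the prime location nets 29 − 8 = 21; the cheap location nets 23. mediocre would deviate.
A type deviates, so pooling fails.

No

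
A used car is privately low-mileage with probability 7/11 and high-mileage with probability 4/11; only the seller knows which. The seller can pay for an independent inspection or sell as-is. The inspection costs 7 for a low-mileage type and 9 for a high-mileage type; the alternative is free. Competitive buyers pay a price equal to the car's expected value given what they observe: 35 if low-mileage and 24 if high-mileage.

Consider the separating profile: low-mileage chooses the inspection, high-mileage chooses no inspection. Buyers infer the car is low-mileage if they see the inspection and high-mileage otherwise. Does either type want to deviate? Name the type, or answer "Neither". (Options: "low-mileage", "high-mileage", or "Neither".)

high-mileage

The inspection pays 35; no inspection pays 24.
low-mileage: assigned the inspection, nets 35 − 7 = 28; deviating to no inspection nets 24.
high-mileage: assigned no inspection, nets 24; deviating to the inspection nets 35 − 9 = 26.
The high-mileage type gains 2 by deviating.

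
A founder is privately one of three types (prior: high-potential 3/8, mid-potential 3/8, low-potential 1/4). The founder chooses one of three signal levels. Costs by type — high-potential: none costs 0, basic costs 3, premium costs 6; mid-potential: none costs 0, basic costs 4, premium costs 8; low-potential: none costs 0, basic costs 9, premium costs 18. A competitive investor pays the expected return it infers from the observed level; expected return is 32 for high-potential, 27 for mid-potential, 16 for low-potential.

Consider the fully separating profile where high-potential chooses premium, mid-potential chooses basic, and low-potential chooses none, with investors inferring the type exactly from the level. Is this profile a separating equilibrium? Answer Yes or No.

Separating valuations: premium → 32, basic → 27, none → 16.
high-potential (assigned premium): none: 16 − 0 = 16; basic: 27 − 3 = 24; premium: 32 − 6 = 26. high-potential stays.
mid-potential (assigned basic): none: 16 − 0 = 16; basic: 27 − 4 = 23; premium: 32 − 8 = 24. mid-potential prefers premium.
low-potential (assigned none): none: 16 − 0 = 16; basic: 27 − 9 = 18; premium: 32 − 18 = 14. low-potential prefers basic.
At least one type deviates; the separating profile fails.

No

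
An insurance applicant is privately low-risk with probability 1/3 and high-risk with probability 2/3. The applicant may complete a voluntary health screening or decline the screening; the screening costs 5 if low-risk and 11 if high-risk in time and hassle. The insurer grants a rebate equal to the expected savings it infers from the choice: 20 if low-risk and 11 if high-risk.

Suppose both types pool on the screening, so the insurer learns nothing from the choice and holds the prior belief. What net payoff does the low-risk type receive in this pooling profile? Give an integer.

9

Pooled rebate = 1/3·20 + 2/3·11 = 14.
low-risk pays cost 5 for the screening, so net payoff = 14 − 5 = 9.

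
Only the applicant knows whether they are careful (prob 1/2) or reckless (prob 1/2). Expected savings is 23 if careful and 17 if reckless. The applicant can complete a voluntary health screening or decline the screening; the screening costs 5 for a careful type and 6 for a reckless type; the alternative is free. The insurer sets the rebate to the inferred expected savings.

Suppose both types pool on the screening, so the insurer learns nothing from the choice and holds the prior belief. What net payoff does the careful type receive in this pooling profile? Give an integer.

15

Pooled rebate = 1/2·23 + 1/2·17 = 20.
careful pays cost 5 for the screening, so net payoff = 20 − 5 = 15.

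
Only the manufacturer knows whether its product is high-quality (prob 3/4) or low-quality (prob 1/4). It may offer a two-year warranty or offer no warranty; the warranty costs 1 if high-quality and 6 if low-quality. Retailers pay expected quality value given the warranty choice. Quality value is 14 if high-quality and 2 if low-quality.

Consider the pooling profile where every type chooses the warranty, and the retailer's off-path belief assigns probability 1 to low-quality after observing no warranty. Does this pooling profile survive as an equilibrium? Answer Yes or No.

On path, the retailer holds the prior and pays 3/4·14 + 1/4·2 = 11. Off path (no warranty), believing low-quality, it pays 2.
high-quality: the warranty nets 11 − 1 = 10; no warranty nets 2. high-quality stays.
low-quality: the warranty nets 11 − 6 = 5; no warranty nets 2. low-quality stays.
No type deviates, so pooling is sustained.

Yes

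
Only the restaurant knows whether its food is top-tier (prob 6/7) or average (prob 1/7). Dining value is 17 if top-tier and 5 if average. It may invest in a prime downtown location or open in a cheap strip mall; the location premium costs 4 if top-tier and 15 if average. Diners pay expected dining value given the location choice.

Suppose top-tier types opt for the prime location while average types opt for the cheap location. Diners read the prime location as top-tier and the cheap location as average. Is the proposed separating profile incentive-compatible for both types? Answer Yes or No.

Yes

Under these beliefs, the prime location earns price premium 17 and the cheap location earns price premium 5.
top-tier: the prime location nets 17 − 4 = 13; the cheap location nets 5. top-tier prefers the prime location.
average: the prime location nets 17 − 15 = 2; the cheap location nets 5. average prefers the cheap location.
Neither type deviates, so the separating profile is an equilibrium.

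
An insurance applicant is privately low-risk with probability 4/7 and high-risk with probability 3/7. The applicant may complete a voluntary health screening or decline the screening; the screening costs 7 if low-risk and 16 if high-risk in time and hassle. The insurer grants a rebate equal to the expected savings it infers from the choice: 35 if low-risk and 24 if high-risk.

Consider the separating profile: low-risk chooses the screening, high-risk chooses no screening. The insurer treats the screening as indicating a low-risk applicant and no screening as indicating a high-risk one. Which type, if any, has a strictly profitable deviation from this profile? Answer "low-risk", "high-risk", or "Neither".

Neither

The screening pays 35; no screening pays 24.
low-risk: assigned the screening, nets 35 − 7 = 28; deviating to no screening nets 24.
high-risk: assigned no screening, nets 24; deviating to the screening nets 35 − 16 = 19.
Both types strictly prefer their assigned action; no profitable deviation.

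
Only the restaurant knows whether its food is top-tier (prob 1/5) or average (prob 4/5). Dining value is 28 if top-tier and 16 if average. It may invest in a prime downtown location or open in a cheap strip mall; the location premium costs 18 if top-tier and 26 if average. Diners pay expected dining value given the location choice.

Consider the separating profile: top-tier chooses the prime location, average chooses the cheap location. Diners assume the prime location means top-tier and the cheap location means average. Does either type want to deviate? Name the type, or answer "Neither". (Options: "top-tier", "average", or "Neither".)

top-tier

The prime location pays 28; the cheap location pays 16.
top-tier: assigned the prime location, nets 28 − 18 = 10; deviating to the cheap location nets 16.
average: assigned the cheap location, nets 16; deviating to the prime location nets 28 − 26 = 2.
The top-tier type gains 6 by deviating.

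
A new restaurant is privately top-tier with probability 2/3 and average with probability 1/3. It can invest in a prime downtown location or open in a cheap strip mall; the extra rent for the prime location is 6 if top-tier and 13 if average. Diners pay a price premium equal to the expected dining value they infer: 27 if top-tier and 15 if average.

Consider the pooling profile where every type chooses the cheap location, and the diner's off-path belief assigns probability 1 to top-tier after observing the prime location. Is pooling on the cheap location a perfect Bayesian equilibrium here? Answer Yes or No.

Yes

On path, the diner holds the prior and pays 2/3·27 + 1/3·15 = 23. Off path (the prime location), believing top-tier, it pays 27.
top-tier: the cheap location nets 23; the prime location nets 27 − 6 = 21. top-tier stays.
average: the cheap location nets 23; the prime location nets 27 − 13 = 14. average stays.
No type deviates, so pooling is sustained.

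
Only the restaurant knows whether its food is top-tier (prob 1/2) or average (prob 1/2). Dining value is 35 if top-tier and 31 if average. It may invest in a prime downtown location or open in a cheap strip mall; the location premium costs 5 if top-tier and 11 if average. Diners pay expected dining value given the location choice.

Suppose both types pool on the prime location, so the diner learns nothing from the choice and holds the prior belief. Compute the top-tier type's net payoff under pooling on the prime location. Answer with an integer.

28

Pooled price premium = 1/2·35 + 1/2·31 = 33.
top-tier pays cost 5 for the prime location, so net payoff = 33 − 5 = 28.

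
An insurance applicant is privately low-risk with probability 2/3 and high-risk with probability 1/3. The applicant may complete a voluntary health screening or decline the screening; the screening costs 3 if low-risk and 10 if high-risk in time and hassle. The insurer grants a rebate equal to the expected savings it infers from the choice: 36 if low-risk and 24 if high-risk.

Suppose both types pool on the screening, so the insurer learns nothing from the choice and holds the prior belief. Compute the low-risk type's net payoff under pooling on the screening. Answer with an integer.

29

Pooled rebate = 2/3·36 + 1/3·24 = 32.
low-risk pays cost 3 for the screening, so net payoff = 32 − 3 = 29.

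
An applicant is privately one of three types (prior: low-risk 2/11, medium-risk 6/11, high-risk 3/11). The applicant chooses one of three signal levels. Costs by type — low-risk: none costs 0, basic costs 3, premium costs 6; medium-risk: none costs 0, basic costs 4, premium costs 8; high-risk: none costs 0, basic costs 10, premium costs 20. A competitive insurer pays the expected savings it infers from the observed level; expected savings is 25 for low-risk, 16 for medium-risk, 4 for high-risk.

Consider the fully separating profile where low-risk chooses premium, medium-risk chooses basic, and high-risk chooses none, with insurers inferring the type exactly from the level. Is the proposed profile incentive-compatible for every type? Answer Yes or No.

Separating rebates: premium → 25, basic → 16, none → 4.
low-risk (assigned premium): none: 4 − 0 = 4; basic: 16 − 3 = 13; premium: 25 − 6 = 19. low-risk stays.
medium-risk (assigned basic): none: 4 − 0 = 4; basic: 16 − 4 = 12; premium: 25 − 8 = 17. medium-risk prefers premium.
high-risk (assigned none): none: 4 − 0 = 4; basic: 16 − 10 = 6; premium: 25 − 20 = 5. high-risk prefers basic.
At least one type deviates; the separating profile fails.

No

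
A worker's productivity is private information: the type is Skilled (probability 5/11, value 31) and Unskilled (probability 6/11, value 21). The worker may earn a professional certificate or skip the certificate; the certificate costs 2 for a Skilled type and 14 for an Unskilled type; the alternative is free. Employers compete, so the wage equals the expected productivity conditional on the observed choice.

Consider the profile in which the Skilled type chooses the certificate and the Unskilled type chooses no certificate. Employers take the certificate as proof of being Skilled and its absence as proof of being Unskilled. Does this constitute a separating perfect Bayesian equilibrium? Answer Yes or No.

Yes

Under these beliefs, the certificate earns wage 31 and no certificate earns wage 21.
Skilled: the certificate nets 31 − 2 = 29; no certificate nets 21. Skilled prefers the certificate.
Unskilled: the certificate nets 31 − 14 = 17; no certificate nets 21. Unskilled prefers no certificate.
Neither type deviates, so the separating profile is an equilibrium.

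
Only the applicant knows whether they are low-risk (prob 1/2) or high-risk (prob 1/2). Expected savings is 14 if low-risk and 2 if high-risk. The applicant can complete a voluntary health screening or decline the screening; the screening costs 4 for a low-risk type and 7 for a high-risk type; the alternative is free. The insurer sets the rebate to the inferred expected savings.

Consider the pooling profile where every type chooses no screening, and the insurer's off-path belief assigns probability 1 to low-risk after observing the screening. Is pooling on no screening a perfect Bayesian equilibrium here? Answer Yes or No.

No

On path, the insurer holds the prior and pays 1/2·14 + 1/2·2 = 8. Off path (the screening), believing low-risk, it pays 14.
low-risk: no screening nets 8; the screening nets 14 − 4 = 10. low-risk would deviate.
high-risk: no screening nets 8; the screening nets 14 − 7 = 7. high-risk stays.
A type deviates, so pooling fails.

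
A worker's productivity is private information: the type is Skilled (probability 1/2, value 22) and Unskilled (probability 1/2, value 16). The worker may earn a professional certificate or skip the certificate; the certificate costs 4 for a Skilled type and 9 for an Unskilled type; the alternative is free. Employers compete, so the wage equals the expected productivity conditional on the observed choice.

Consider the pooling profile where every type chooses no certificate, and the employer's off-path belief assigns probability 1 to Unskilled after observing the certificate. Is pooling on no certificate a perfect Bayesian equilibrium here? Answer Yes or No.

On path, the employer holds the prior and pays 1/2·22 + 1/2·16 = 19. Off path (the certificate), believing Unskilled, it pays 16.
Skilled: no certificate nets 19; the certificate nets 16 − 4 = 12. Skilled stays.
Unskilled: no certificate nets 19; the certificate nets 16 − 9 = 7. Unskilled stays.
No type deviates, so pooling is sustained.

Yes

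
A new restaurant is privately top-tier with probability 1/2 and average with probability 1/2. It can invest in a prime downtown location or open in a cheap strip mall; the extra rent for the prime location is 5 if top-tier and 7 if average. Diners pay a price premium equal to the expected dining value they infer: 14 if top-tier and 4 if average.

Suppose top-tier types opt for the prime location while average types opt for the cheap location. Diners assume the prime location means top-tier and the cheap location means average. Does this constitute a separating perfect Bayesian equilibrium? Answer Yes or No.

No

Under these beliefs, the prime location earns price premium 14 and the cheap location earns price premium 4.
top-tier: the prime location nets 14 − 5 = 9; the cheap location nets 4. top-tier prefers the prime location.
average: the prime location nets 14 − 7 = 7; the cheap location nets 4. average would deviate to the prime location.
average has a profitable deviation, so the profile is not an equilibrium.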